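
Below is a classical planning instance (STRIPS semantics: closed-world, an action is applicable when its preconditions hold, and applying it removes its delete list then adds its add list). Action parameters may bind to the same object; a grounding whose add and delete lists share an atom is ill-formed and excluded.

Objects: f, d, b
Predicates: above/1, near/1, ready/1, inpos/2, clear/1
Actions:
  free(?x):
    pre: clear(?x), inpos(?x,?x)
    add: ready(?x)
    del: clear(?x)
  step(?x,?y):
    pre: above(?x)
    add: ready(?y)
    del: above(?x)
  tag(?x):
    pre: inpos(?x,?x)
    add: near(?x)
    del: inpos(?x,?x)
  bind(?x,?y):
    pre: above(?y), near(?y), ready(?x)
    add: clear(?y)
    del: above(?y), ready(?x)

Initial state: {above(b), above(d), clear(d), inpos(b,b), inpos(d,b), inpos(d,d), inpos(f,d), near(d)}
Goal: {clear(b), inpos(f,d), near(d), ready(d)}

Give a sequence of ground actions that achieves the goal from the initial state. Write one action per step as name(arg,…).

1. free(d)  →  {above(b), above(d), inpos(b,b), inpos(d,b), inpos(d,d), inpos(f,d), near(d), ready(d)}
2. step(d,f)  →  {above(b), inpos(b,b), inpos(d,b), inpos(d,d), inpos(f,d), near(d), ready(d), ready(f)}
3. tag(b)  →  {above(b), inpos(d,b), inpos(d,d), inpos(f,d), near(b), near(d), ready(d), ready(f)}
4. bind(f,b)  →  {clear(b), inpos(d,b), inpos(d,d), inpos(f,d), near(b), near(d), ready(d)}

free(d); step(d,f); tag(b); bind(f,b)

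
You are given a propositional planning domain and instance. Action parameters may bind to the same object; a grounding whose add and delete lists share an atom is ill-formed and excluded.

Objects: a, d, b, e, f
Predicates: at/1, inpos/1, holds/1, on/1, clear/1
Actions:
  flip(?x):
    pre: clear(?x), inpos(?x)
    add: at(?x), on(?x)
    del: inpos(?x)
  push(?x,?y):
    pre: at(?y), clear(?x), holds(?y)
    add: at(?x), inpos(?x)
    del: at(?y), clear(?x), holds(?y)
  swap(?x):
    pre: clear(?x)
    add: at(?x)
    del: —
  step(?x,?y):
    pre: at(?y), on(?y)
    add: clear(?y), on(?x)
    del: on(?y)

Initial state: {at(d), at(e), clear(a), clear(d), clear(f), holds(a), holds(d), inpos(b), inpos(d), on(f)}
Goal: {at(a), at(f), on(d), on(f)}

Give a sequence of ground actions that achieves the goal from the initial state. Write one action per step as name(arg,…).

1. flip(d)  →  {at(d), at(e), clear(a), clear(d), clear(f), holds(a), holds(d), inpos(b), on(d), on(f)}
2. push(a,d)  →  {at(a), at(e), clear(d), clear(f), holds(a), inpos(a), inpos(b), on(d), on(f)}
3. swap(f)  →  {at(a), at(e), at(f), clear(d), clear(f), holds(a), inpos(a), inpos(b), on(d), on(f)}

flip(d); push(a,d); swap(f)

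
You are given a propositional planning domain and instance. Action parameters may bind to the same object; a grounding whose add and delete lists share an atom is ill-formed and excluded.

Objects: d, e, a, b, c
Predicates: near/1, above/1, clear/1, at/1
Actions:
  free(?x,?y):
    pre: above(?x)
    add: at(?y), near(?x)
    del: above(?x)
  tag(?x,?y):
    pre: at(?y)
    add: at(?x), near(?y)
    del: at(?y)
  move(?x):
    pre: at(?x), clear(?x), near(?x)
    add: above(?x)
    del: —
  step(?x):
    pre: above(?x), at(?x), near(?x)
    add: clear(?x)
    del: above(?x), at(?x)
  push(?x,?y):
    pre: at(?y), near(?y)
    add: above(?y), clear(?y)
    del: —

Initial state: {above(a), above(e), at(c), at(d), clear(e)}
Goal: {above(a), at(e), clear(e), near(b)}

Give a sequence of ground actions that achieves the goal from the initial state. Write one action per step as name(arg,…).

1. free(e,b)  →  {above(a), at(b), at(c), at(d), clear(e), near(e)}
2. tag(e,b)  →  {above(a), at(c), at(d), at(e), clear(e), near(b), near(e)}

free(e,b); tag(e,b)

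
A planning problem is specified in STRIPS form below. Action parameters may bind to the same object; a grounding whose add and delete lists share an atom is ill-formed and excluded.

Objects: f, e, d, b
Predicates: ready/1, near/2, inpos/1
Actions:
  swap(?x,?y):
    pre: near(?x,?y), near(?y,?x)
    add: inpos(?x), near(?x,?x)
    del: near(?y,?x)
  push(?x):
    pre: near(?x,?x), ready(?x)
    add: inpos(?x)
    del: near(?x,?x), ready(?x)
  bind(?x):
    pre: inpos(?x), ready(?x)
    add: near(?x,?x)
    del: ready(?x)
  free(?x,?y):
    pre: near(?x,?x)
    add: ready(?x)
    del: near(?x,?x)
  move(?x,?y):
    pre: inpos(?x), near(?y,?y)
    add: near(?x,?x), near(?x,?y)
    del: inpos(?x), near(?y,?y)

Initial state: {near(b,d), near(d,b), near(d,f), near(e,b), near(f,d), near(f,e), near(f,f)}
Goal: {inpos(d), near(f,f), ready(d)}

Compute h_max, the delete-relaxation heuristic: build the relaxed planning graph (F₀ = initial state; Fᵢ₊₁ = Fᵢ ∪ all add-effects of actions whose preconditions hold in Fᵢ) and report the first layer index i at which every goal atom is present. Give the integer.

F0 = init (7 atoms)
F1 = F0 ∪ {inpos(b), inpos(d), inpos(f), near(b,b), near(d,d), ready(f)}  (13 atoms)
F2 = F1 ∪ {near(b,f), near(f,b), ready(b), ready(d)}  (17 atoms)
goal ⊆ F2  ⇒  h_max = 2

2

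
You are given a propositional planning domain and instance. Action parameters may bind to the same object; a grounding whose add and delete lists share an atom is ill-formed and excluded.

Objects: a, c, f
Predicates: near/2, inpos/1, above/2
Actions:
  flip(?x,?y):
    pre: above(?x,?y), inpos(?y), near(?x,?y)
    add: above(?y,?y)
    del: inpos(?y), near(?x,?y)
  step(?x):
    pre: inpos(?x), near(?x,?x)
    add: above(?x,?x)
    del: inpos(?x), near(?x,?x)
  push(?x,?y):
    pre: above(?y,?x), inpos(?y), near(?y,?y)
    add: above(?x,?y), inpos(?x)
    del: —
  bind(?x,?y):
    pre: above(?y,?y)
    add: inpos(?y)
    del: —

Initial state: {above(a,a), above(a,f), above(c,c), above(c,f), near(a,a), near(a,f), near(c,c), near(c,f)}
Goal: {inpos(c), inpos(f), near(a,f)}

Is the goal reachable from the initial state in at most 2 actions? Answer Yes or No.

Yes

1. bind(a,c)  →  {above(a,a), above(a,f), above(c,c), above(c,f), inpos(c), near(a,a), near(a,f), near(c,c), near(c,f)}
2. push(f,c)  →  {above(a,a), above(a,f), above(c,c), above(c,f), above(f,c), inpos(c), inpos(f), near(a,a), near(a,f), near(c,c), near(c,f)}
optimal plan length = 2; 2 ≤ 2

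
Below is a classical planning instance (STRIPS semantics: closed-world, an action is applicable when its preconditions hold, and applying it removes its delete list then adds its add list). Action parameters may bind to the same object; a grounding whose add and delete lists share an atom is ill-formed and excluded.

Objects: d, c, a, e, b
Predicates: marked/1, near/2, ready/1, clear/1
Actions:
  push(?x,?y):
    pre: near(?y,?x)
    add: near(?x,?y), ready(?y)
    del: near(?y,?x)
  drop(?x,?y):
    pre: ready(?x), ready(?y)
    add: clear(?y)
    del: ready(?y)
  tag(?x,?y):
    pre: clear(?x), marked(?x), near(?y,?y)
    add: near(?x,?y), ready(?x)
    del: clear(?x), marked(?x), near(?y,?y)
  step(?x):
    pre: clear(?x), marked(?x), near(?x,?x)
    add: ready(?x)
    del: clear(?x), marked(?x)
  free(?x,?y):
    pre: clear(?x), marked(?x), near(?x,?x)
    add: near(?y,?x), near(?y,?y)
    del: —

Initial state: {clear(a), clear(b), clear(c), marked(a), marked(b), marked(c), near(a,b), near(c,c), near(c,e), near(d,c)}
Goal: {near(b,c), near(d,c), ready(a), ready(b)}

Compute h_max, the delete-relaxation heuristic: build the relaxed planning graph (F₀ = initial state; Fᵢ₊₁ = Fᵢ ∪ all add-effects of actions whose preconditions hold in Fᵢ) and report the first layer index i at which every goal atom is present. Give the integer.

F0 = init (10 atoms)
F1 = F0 ∪ {near(a,a), near(a,c), near(b,a), near(b,b), near(b,c), near(c,d), near(d,d), near(e,c), near(e,e), ready(a), ready(b), ready(c), ready(d)}  (23 atoms)
goal ⊆ F1  ⇒  h_max = 1

1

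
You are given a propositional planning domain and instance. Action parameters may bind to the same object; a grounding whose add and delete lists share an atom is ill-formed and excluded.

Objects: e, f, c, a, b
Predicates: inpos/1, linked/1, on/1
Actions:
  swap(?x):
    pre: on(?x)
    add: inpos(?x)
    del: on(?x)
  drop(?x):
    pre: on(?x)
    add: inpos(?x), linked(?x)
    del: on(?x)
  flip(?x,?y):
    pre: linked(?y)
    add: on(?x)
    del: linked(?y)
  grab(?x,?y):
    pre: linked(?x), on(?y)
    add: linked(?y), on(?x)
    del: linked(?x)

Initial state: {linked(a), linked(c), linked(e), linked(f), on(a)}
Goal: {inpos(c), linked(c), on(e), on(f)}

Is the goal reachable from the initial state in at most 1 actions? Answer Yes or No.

1. flip(e,e)  →  {linked(a), linked(c), linked(f), on(a), on(e)}
2. flip(f,f)  →  {linked(a), linked(c), on(a), on(e), on(f)}
3. flip(c,c)  →  {linked(a), on(a), on(c), on(e), on(f)}
4. drop(c)  →  {inpos(c), linked(a), linked(c), on(a), on(e), on(f)}
optimal plan length = 4; 4 > 1

No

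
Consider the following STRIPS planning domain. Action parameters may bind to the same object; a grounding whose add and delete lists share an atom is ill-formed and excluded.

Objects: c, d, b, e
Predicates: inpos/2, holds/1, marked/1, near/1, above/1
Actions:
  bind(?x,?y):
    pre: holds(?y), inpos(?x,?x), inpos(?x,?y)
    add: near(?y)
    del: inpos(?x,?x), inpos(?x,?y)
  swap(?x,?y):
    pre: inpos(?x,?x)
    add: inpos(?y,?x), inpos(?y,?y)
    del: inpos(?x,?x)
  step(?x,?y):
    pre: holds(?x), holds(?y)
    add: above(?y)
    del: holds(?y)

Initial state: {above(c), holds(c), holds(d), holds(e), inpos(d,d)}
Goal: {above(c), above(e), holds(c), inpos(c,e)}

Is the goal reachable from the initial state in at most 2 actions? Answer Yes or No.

1. swap(d,e)  →  {above(c), holds(c), holds(d), holds(e), inpos(e,d), inpos(e,e)}
2. swap(e,c)  →  {above(c), holds(c), holds(d), holds(e), inpos(c,c), inpos(c,e), inpos(e,d)}
3. step(c,e)  →  {above(c), above(e), holds(c), holds(d), inpos(c,c), inpos(c,e), inpos(e,d)}
optimal plan length = 3; 3 > 2

No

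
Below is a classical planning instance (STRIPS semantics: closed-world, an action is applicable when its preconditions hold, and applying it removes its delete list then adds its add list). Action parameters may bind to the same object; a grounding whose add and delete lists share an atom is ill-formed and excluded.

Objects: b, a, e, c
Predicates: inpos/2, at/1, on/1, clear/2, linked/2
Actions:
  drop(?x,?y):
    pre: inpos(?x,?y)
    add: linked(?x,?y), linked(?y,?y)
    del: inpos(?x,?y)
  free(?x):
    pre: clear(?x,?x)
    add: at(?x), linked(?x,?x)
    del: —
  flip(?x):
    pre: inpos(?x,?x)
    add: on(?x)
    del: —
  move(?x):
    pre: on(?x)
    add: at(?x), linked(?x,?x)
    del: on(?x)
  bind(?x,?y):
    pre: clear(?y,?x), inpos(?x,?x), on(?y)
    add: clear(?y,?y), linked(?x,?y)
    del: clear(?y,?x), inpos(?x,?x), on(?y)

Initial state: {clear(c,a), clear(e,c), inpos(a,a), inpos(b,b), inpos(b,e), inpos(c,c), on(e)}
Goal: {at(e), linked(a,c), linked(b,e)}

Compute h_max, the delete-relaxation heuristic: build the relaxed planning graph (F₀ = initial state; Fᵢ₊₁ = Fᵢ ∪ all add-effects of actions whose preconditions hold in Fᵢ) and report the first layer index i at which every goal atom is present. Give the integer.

F0 = init (7 atoms)
F1 = F0 ∪ {at(e), clear(e,e), linked(a,a), linked(b,b), linked(b,e), linked(c,c), linked(c,e), linked(e,e), on(a), on(b), on(c)}  (18 atoms)
F2 = F1 ∪ {at(a), at(b), at(c), clear(c,c), linked(a,c)}  (23 atoms)
goal ⊆ F2  ⇒  h_max = 2

2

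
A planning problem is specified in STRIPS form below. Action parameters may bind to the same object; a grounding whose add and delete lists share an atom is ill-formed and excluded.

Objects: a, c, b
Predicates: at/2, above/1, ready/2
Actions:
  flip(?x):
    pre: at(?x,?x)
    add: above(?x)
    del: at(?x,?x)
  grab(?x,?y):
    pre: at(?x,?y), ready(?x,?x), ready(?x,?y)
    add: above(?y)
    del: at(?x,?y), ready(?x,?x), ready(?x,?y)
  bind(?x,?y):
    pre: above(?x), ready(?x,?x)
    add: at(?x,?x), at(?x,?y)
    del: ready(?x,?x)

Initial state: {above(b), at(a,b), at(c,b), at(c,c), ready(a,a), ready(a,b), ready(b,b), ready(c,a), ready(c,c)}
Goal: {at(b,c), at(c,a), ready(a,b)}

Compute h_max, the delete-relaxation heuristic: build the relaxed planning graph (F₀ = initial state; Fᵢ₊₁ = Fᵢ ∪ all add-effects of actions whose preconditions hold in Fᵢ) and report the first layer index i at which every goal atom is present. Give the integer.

F0 = init (9 atoms)
F1 = F0 ∪ {above(c), at(b,a), at(b,b), at(b,c)}  (13 atoms)
F2 = F1 ∪ {at(c,a)}  (14 atoms)
goal ⊆ F2  ⇒  h_max = 2

2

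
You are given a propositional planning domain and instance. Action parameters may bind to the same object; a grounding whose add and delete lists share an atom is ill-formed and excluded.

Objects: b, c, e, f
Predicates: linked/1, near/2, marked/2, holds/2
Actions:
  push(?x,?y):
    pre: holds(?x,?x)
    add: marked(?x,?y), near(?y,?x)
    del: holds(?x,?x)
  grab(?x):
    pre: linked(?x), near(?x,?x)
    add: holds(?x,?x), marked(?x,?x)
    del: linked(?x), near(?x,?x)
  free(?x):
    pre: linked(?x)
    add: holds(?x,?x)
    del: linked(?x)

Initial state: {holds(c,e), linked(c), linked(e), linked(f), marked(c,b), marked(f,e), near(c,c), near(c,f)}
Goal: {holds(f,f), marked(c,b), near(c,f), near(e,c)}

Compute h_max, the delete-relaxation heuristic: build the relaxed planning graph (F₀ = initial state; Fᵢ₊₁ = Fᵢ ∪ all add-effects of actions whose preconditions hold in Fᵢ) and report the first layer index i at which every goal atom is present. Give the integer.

2

F0 = init (8 atoms)
F1 = F0 ∪ {holds(c,c), holds(e,e), holds(f,f), marked(c,c)}  (12 atoms)
F2 = F1 ∪ {marked(c,e), marked(c,f), marked(e,b), marked(e,c), marked(e,e), marked(e,f), marked(f,b), marked(f,c), marked(f,f), near(b,c), near(b,e), near(b,f), near(c,e), near(e,c), near(e,e), near(e,f), near(f,c), near(f,e), near(f,f)}  (31 atoms)
goal ⊆ F2  ⇒  h_max = 2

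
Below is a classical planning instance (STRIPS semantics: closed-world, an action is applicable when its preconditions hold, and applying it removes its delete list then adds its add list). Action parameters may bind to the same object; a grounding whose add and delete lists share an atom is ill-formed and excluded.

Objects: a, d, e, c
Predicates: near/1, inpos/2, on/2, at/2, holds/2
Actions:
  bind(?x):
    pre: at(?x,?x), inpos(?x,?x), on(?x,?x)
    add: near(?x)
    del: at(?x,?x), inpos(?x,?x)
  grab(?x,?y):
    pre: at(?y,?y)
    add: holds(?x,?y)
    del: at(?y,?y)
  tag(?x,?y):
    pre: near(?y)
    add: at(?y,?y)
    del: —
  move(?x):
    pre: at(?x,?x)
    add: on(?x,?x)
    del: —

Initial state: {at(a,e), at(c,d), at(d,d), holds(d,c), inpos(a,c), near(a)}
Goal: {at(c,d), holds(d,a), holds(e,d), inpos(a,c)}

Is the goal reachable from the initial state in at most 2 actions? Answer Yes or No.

1. grab(e,d)  →  {at(a,e), at(c,d), holds(d,c), holds(e,d), inpos(a,c), near(a)}
2. tag(a,a)  →  {at(a,a), at(a,e), at(c,d), holds(d,c), holds(e,d), inpos(a,c), near(a)}
3. grab(d,a)  →  {at(a,e), at(c,d), holds(d,a), holds(d,c), holds(e,d), inpos(a,c), near(a)}
optimal plan length = 3; 3 > 2

No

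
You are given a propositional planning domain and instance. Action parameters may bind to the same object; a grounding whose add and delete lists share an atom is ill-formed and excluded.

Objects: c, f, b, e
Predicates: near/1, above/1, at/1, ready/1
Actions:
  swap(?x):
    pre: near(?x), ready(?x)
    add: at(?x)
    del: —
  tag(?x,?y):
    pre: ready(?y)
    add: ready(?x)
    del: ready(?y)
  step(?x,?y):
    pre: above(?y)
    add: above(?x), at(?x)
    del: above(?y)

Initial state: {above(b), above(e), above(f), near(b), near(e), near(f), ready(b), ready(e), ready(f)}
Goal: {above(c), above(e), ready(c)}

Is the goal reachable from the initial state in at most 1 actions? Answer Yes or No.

1. tag(c,f)  →  {above(b), above(e), above(f), near(b), near(e), near(f), ready(b), ready(c), ready(e)}
2. step(c,f)  →  {above(b), above(c), above(e), at(c), near(b), near(e), near(f), ready(b), ready(c), ready(e)}
optimal plan length = 2; 2 > 1

No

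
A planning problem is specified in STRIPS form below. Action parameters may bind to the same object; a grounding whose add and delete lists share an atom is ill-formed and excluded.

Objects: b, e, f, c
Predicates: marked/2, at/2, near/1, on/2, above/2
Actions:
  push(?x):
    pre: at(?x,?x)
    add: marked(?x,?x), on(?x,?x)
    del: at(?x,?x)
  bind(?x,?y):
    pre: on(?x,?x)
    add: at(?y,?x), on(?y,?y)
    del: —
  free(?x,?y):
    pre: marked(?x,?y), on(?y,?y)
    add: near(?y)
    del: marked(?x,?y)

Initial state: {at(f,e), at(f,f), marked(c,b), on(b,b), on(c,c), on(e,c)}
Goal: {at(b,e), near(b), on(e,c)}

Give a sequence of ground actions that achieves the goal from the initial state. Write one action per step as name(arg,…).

bind(b,e); bind(e,b); free(c,b)

1. bind(b,e)  →  {at(e,b), at(f,e), at(f,f), marked(c,b), on(b,b), on(c,c), on(e,c), on(e,e)}
2. bind(e,b)  →  {at(b,e), at(e,b), at(f,e), at(f,f), marked(c,b), on(b,b), on(c,c), on(e,c), on(e,e)}
3. free(c,b)  →  {at(b,e), at(e,b), at(f,e), at(f,f), near(b), on(b,b), on(c,c), on(e,c), on(e,e)}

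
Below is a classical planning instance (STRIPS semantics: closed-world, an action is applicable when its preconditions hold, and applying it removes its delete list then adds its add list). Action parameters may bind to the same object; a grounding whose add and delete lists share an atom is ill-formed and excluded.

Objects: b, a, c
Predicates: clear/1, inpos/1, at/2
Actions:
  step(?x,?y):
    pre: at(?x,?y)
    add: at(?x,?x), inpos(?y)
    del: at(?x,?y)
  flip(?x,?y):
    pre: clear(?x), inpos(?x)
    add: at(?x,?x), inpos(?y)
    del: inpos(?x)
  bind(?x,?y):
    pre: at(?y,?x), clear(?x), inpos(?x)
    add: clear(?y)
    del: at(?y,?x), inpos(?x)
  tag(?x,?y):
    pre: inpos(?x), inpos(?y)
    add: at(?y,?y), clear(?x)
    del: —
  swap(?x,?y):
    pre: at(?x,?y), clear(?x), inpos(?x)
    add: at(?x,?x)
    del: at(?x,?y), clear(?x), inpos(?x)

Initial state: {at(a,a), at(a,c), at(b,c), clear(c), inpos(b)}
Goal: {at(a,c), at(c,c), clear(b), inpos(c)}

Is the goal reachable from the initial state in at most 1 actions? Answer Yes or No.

No

1. step(b,c)  →  {at(a,a), at(a,c), at(b,b), clear(c), inpos(b), inpos(c)}
2. tag(b,c)  →  {at(a,a), at(a,c), at(b,b), at(c,c), clear(b), clear(c), inpos(b), inpos(c)}
optimal plan length = 2; 2 > 1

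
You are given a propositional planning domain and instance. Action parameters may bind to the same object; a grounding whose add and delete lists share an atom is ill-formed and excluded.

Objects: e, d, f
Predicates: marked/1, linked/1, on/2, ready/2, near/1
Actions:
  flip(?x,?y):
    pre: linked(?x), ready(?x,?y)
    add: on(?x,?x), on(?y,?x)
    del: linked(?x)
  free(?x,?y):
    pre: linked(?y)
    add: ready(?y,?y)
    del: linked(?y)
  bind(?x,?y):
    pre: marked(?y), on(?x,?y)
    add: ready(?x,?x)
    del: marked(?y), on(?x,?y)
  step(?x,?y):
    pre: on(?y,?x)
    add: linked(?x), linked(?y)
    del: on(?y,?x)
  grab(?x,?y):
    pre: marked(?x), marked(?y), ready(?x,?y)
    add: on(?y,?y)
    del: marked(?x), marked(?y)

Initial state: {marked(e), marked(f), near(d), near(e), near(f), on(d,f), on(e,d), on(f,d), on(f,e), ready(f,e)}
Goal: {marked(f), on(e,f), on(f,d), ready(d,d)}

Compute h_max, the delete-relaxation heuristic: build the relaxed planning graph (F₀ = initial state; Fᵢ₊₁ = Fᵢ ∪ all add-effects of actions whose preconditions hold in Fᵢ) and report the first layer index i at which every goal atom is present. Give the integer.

F0 = init (10 atoms)
F1 = F0 ∪ {linked(d), linked(e), linked(f), on(e,e), ready(d,d), ready(f,f)}  (16 atoms)
F2 = F1 ∪ {on(d,d), on(e,f), on(f,f), ready(e,e)}  (20 atoms)
goal ⊆ F2  ⇒  h_max = 2

2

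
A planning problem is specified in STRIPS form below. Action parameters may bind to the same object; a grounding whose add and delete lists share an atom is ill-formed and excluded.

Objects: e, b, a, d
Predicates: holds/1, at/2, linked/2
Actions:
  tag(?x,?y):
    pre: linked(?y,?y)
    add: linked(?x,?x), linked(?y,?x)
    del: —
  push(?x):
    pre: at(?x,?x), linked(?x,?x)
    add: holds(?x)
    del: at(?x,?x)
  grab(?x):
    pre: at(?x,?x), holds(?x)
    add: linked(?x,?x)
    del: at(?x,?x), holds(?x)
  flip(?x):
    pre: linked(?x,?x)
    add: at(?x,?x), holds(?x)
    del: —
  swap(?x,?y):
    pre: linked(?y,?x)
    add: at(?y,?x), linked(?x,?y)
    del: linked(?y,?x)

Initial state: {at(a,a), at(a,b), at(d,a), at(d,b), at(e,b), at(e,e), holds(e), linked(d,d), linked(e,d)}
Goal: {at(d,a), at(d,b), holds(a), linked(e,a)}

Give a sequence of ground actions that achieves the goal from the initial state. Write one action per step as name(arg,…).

1. tag(e,d)  →  {at(a,a), at(a,b), at(d,a), at(d,b), at(e,b), at(e,e), holds(e), linked(d,d), linked(d,e), linked(e,d), linked(e,e)}
2. tag(a,e)  →  {at(a,a), at(a,b), at(d,a), at(d,b), at(e,b), at(e,e), holds(e), linked(a,a), linked(d,d), linked(d,e), linked(e,a), linked(e,d), linked(e,e)}
3. push(a)  →  {at(a,b), at(d,a), at(d,b), at(e,b), at(e,e), holds(a), holds(e), linked(a,a), linked(d,d), linked(d,e), linked(e,a), linked(e,d), linked(e,e)}

tag(e,d); tag(a,e); push(a)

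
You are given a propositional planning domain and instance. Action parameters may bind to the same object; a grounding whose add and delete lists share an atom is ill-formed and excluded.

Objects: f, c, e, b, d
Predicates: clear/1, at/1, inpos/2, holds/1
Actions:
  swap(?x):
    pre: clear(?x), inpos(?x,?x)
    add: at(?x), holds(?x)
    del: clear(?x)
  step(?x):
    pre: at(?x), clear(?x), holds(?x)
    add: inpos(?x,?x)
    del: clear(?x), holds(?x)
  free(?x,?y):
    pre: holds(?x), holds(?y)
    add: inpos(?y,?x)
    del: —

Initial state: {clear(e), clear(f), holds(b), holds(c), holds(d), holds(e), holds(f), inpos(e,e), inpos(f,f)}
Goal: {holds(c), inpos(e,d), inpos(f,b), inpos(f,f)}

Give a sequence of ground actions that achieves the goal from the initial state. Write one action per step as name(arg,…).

free(b,f); free(d,e)

1. free(b,f)  →  {clear(e), clear(f), holds(b), holds(c), holds(d), holds(e), holds(f), inpos(e,e), inpos(f,b), inpos(f,f)}
2. free(d,e)  →  {clear(e), clear(f), holds(b), holds(c), holds(d), holds(e), holds(f), inpos(e,d), inpos(e,e), inpos(f,b), inpos(f,f)}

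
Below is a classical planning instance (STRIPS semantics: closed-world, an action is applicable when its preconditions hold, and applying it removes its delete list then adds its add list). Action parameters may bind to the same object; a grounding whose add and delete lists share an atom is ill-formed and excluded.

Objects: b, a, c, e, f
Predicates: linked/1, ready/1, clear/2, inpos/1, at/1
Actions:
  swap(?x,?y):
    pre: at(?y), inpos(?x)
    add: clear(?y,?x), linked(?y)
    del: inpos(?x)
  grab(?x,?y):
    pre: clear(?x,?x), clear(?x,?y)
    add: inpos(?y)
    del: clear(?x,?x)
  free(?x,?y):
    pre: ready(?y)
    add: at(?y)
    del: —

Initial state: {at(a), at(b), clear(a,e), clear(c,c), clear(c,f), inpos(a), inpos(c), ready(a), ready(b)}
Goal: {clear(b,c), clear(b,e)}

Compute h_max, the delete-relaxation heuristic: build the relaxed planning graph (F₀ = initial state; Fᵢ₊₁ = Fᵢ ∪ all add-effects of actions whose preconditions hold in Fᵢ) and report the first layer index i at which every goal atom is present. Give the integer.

3

F0 = init (9 atoms)
F1 = F0 ∪ {clear(a,a), clear(a,c), clear(b,a), clear(b,c), inpos(f), linked(a), linked(b)}  (16 atoms)
F2 = F1 ∪ {clear(a,f), clear(b,f), inpos(e)}  (19 atoms)
F3 = F2 ∪ {clear(b,e)}  (20 atoms)
goal ⊆ F3  ⇒  h_max = 3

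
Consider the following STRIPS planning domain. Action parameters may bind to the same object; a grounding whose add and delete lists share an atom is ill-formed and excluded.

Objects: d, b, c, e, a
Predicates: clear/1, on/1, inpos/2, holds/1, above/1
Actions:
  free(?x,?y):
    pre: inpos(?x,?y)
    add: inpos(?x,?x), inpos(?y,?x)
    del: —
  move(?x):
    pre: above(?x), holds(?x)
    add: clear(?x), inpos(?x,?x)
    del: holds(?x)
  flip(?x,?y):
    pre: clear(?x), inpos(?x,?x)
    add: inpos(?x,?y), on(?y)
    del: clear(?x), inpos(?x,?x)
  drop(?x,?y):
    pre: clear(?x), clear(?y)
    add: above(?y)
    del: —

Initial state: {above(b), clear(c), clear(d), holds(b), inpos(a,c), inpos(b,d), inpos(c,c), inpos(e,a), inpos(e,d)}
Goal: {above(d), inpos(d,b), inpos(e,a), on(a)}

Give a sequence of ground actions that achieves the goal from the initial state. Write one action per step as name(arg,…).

1. free(b,d)  →  {above(b), clear(c), clear(d), holds(b), inpos(a,c), inpos(b,b), inpos(b,d), inpos(c,c), inpos(d,b), inpos(e,a), inpos(e,d)}
2. flip(c,a)  →  {above(b), clear(d), holds(b), inpos(a,c), inpos(b,b), inpos(b,d), inpos(c,a), inpos(d,b), inpos(e,a), inpos(e,d), on(a)}
3. drop(d,d)  →  {above(b), above(d), clear(d), holds(b), inpos(a,c), inpos(b,b), inpos(b,d), inpos(c,a), inpos(d,b), inpos(e,a), inpos(e,d), on(a)}

free(b,d); flip(c,a); drop(d,d)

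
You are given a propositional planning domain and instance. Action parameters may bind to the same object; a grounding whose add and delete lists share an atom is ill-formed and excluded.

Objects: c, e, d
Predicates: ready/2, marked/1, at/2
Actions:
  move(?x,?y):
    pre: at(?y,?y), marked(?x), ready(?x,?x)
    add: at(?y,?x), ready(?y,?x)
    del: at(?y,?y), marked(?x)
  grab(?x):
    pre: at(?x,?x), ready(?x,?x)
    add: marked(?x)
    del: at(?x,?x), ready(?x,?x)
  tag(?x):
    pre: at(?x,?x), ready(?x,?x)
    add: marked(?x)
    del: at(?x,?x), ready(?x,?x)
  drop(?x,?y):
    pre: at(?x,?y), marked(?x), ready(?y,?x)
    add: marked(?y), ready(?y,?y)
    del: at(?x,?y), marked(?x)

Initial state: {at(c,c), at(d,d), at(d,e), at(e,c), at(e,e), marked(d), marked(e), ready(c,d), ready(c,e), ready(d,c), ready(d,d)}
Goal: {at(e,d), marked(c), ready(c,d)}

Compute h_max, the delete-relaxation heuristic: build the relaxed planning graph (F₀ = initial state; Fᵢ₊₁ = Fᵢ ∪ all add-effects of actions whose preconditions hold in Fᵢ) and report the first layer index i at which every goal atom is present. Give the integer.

F0 = init (11 atoms)
F1 = F0 ∪ {at(c,d), at(e,d), marked(c), ready(c,c), ready(e,d)}  (16 atoms)
goal ⊆ F1  ⇒  h_max = 1

1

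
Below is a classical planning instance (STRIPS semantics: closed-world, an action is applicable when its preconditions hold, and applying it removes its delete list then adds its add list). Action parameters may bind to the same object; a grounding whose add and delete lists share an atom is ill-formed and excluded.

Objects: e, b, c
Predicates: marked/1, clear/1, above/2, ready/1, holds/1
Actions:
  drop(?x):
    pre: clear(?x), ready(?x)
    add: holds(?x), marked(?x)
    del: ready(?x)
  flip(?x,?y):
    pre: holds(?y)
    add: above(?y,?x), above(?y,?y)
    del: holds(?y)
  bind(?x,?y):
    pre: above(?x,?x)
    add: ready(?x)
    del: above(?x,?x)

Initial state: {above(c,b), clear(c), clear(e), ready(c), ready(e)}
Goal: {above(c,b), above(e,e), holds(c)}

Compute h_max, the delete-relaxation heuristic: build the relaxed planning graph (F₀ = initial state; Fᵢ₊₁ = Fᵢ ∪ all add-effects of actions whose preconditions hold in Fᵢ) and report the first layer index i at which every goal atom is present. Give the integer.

2

F0 = init (5 atoms)
F1 = F0 ∪ {holds(c), holds(e), marked(c), marked(e)}  (9 atoms)
F2 = F1 ∪ {above(c,c), above(c,e), above(e,b), above(e,c), above(e,e)}  (14 atoms)
goal ⊆ F2  ⇒  h_max = 2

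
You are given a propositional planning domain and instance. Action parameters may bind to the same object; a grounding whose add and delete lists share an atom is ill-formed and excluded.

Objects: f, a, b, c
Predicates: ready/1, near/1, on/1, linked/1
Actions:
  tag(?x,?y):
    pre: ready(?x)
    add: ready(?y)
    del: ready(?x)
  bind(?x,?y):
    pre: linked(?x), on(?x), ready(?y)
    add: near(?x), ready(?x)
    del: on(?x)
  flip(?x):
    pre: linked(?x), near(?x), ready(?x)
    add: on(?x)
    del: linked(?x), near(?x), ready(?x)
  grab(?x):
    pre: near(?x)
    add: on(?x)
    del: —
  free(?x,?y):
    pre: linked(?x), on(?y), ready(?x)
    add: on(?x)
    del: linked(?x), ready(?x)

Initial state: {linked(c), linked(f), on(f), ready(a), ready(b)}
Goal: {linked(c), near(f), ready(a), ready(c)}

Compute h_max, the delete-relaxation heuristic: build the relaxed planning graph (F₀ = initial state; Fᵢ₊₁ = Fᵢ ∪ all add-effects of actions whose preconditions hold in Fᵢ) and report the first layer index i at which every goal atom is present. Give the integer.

1

F0 = init (5 atoms)
F1 = F0 ∪ {near(f), ready(c), ready(f)}  (8 atoms)
goal ⊆ F1  ⇒  h_max = 1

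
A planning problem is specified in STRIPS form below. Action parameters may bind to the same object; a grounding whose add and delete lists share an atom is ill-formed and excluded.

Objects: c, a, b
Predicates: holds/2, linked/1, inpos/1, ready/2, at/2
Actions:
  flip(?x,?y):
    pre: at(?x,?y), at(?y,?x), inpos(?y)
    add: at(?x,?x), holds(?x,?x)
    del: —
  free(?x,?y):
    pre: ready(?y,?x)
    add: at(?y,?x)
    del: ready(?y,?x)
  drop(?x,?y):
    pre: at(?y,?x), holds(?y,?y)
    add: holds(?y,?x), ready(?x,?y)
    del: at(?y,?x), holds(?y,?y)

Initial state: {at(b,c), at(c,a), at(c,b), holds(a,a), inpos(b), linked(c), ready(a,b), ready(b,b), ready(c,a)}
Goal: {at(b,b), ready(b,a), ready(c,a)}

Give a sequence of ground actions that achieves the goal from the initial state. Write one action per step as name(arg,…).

1. free(b,a)  →  {at(a,b), at(b,c), at(c,a), at(c,b), holds(a,a), inpos(b), linked(c), ready(b,b), ready(c,a)}
2. free(b,b)  →  {at(a,b), at(b,b), at(b,c), at(c,a), at(c,b), holds(a,a), inpos(b), linked(c), ready(c,a)}
3. drop(b,a)  →  {at(b,b), at(b,c), at(c,a), at(c,b), holds(a,b), inpos(b), linked(c), ready(b,a), ready(c,a)}

free(b,a); free(b,b); drop(b,a)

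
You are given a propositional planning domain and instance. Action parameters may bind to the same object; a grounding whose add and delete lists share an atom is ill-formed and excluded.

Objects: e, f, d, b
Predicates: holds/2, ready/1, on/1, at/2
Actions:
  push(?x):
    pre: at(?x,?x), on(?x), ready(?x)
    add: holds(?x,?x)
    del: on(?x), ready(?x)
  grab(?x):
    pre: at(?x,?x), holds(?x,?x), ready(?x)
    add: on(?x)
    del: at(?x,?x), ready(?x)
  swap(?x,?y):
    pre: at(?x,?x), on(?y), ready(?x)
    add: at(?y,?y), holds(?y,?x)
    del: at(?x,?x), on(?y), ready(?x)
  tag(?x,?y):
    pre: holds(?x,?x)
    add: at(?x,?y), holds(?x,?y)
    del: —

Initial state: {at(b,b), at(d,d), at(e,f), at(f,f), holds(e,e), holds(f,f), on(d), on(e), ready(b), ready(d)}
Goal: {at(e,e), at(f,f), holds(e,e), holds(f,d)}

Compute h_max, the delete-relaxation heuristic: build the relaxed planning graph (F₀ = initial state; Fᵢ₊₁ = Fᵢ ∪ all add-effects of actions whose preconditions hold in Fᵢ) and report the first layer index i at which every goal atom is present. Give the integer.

1

F0 = init (10 atoms)
F1 = F0 ∪ {at(e,b), at(e,d), at(e,e), at(f,b), at(f,d), at(f,e), holds(d,b), holds(d,d), holds(e,b), holds(e,d), holds(e,f), holds(f,b), holds(f,d), holds(f,e)}  (24 atoms)
goal ⊆ F1  ⇒  h_max = 1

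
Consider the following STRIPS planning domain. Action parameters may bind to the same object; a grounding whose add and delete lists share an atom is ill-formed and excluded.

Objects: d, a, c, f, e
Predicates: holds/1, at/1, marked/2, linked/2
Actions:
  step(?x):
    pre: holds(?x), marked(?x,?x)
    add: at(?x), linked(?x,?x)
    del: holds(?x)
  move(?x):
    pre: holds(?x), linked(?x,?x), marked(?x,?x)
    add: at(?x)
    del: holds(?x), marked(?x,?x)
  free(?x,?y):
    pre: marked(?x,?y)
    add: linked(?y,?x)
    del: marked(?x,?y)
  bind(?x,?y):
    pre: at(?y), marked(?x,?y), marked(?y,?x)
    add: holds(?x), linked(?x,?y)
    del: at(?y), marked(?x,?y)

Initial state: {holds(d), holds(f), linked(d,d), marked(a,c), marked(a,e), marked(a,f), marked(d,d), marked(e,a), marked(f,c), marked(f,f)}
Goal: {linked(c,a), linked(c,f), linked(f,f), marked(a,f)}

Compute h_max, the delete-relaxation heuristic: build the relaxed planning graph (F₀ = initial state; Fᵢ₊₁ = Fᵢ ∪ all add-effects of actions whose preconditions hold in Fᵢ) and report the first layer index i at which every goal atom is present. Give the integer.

F0 = init (10 atoms)
F1 = F0 ∪ {at(d), at(f), linked(a,e), linked(c,a), linked(c,f), linked(e,a), linked(f,a), linked(f,f)}  (18 atoms)
goal ⊆ F1  ⇒  h_max = 1

1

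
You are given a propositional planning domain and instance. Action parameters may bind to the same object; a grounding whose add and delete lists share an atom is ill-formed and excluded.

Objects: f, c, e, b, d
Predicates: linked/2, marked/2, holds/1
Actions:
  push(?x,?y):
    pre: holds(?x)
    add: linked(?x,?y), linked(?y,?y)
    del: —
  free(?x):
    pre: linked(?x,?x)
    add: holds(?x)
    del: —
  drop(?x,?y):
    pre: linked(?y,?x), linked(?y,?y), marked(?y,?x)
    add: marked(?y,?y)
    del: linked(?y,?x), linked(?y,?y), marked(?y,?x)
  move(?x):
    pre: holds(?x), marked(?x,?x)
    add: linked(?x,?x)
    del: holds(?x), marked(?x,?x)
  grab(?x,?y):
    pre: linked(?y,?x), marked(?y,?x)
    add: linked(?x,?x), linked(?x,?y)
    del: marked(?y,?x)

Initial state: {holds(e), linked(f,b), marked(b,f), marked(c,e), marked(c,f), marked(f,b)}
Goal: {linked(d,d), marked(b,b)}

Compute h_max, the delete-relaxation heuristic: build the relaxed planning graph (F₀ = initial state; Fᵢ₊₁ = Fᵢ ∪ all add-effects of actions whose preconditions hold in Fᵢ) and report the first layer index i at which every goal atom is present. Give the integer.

F0 = init (6 atoms)
F1 = F0 ∪ {linked(b,b), linked(b,f), linked(c,c), linked(d,d), linked(e,b), linked(e,c), linked(e,d), linked(e,e), linked(e,f), linked(f,f)}  (16 atoms)
F2 = F1 ∪ {holds(b), holds(c), holds(d), holds(f), marked(b,b), marked(f,f)}  (22 atoms)
goal ⊆ F2  ⇒  h_max = 2

2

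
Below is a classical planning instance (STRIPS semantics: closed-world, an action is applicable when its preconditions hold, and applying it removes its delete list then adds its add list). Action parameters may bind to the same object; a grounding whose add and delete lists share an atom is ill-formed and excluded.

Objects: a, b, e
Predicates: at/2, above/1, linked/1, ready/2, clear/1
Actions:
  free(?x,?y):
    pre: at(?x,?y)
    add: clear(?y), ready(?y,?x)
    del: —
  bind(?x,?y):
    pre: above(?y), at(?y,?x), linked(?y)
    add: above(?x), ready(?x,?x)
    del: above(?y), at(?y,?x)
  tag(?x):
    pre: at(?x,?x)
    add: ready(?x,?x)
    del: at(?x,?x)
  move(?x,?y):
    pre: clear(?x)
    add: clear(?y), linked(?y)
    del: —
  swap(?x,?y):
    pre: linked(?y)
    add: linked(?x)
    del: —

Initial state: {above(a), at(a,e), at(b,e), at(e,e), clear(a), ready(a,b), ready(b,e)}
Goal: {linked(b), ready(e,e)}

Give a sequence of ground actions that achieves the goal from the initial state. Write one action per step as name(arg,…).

free(e,e); move(a,b)

1. free(e,e)  →  {above(a), at(a,e), at(b,e), at(e,e), clear(a), clear(e), ready(a,b), ready(b,e), ready(e,e)}
2. move(a,b)  →  {above(a), at(a,e), at(b,e), at(e,e), clear(a), clear(b), clear(e), linked(b), ready(a,b), ready(b,e), ready(e,e)}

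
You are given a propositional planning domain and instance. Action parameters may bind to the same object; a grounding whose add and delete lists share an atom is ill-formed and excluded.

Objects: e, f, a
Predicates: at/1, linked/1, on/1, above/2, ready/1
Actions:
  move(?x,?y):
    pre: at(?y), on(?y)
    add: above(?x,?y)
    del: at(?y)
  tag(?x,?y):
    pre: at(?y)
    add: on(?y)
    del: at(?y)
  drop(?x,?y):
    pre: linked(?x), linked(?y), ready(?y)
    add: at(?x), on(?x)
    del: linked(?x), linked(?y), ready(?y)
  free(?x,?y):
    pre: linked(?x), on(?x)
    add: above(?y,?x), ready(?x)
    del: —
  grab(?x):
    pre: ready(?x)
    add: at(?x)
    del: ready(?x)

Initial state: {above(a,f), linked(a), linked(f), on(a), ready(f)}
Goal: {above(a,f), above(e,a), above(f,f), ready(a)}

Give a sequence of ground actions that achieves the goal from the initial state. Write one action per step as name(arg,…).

drop(f,f); move(f,f); free(a,e)

1. drop(f,f)  →  {above(a,f), at(f), linked(a), on(a), on(f)}
2. move(f,f)  →  {above(a,f), above(f,f), linked(a), on(a), on(f)}
3. free(a,e)  →  {above(a,f), above(e,a), above(f,f), linked(a), on(a), on(f), ready(a)}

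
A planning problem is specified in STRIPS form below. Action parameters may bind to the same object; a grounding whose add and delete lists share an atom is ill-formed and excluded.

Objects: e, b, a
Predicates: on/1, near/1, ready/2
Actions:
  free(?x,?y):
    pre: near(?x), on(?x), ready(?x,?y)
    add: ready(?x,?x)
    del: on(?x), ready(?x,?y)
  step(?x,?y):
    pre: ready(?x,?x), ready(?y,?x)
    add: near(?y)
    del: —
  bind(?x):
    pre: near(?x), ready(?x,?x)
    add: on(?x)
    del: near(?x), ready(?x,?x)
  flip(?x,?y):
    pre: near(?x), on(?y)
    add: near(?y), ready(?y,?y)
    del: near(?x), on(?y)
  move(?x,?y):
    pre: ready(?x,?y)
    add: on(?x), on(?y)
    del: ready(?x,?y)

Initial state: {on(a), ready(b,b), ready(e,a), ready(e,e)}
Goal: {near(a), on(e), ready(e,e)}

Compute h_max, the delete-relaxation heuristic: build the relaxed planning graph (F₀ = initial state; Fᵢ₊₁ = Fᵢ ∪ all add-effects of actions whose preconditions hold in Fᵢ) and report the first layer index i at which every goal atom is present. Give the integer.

2

F0 = init (4 atoms)
F1 = F0 ∪ {near(b), near(e), on(b), on(e)}  (8 atoms)
F2 = F1 ∪ {near(a), ready(a,a)}  (10 atoms)
goal ⊆ F2  ⇒  h_max = 2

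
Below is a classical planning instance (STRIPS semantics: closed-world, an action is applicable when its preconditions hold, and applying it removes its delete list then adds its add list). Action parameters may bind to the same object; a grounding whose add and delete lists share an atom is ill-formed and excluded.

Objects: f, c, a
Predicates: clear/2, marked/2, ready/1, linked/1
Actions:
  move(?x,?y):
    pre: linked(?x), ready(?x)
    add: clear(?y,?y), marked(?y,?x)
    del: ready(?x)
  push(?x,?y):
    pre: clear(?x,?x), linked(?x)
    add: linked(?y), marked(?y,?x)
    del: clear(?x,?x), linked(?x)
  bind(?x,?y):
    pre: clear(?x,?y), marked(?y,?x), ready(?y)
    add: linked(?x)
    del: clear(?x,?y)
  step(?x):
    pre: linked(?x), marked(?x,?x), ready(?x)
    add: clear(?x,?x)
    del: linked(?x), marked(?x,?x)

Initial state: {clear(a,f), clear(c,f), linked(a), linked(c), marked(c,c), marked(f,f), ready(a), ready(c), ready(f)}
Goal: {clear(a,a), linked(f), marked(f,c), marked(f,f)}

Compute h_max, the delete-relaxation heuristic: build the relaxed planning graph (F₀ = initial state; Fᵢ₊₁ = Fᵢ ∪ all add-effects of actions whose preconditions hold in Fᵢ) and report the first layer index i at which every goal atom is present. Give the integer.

F0 = init (9 atoms)
F1 = F0 ∪ {clear(a,a), clear(c,c), clear(f,f), marked(a,a), marked(a,c), marked(c,a), marked(f,a), marked(f,c)}  (17 atoms)
F2 = F1 ∪ {linked(f)}  (18 atoms)
goal ⊆ F2  ⇒  h_max = 2

2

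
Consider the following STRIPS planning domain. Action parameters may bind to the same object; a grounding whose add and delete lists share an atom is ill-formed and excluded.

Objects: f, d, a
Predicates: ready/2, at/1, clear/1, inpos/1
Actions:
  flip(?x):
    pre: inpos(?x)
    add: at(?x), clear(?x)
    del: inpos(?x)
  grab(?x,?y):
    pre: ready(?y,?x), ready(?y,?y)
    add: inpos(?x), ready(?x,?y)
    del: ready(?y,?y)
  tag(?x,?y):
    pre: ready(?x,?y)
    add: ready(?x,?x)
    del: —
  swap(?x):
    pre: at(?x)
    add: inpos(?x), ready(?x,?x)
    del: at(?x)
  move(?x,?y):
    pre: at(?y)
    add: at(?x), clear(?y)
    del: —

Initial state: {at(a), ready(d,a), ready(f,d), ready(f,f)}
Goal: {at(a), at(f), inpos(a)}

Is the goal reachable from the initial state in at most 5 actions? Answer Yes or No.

Yes

1. tag(d,a)  →  {at(a), ready(d,a), ready(d,d), ready(f,d), ready(f,f)}
2. grab(a,d)  →  {at(a), inpos(a), ready(a,d), ready(d,a), ready(f,d), ready(f,f)}
3. move(f,a)  →  {at(a), at(f), clear(a), inpos(a), ready(a,d), ready(d,a), ready(f,d), ready(f,f)}
optimal plan length = 3; 3 ≤ 5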